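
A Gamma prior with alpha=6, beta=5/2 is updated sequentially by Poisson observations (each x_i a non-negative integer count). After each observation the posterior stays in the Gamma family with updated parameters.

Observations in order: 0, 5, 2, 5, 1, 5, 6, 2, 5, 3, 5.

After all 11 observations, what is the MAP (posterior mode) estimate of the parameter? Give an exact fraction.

obs 1: x=0 → posterior Gamma(6, 7/2)
obs 2: x=5 → posterior Gamma(11, 9/2)
obs 3: x=2 → posterior Gamma(13, 11/2)
obs 4: x=5 → posterior Gamma(18, 13/2)
obs 5: x=1 → posterior Gamma(19, 15/2)
obs 6: x=5 → posterior Gamma(24, 17/2)
obs 7: x=6 → posterior Gamma(30, 19/2)
obs 8: x=2 → posterior Gamma(32, 21/2)
obs 9: x=5 → posterior Gamma(37, 23/2)
obs 10: x=3 → posterior Gamma(40, 25/2)
obs 11: x=5 → posterior Gamma(45, 27/2)

88/27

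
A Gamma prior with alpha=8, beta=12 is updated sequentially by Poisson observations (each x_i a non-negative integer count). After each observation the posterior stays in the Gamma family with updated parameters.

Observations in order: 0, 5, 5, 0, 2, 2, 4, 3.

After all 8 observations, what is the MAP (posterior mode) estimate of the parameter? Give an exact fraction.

obs 1: x=0 → posterior Gamma(8, 13)
obs 2: x=5 → posterior Gamma(13, 14)
obs 3: x=5 → posterior Gamma(18, 15)
obs 4: x=0 → posterior Gamma(18, 16)
obs 5: x=2 → posterior Gamma(20, 17)
obs 6: x=2 → posterior Gamma(22, 18)
obs 7: x=4 → posterior Gamma(26, 19)
obs 8: x=3 → posterior Gamma(29, 20)

7/5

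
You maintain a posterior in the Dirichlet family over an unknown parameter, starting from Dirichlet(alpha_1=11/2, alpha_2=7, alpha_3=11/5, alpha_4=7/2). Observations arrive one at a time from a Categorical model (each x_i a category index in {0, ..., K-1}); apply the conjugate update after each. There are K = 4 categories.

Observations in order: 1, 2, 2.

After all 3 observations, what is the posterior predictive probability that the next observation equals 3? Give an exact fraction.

35/212

obs 1: x=1 → posterior Dirichlet(11/2, 8, 11/5, 7/2)
obs 2: x=2 → posterior Dirichlet(11/2, 8, 16/5, 7/2)
obs 3: x=2 → posterior Dirichlet(11/2, 8, 21/5, 7/2)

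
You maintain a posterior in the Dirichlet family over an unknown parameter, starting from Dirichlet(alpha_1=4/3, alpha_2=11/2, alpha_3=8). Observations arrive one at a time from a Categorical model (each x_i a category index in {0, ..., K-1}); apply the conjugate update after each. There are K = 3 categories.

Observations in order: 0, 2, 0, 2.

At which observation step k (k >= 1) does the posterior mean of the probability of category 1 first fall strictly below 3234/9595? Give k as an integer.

obs 1: x=0 → posterior Dirichlet(7/3, 11/2, 8)
obs 2: x=2 → posterior Dirichlet(7/3, 11/2, 9)
obs 3: x=0 → posterior Dirichlet(10/3, 11/2, 9)
obs 4: x=2 → posterior Dirichlet(10/3, 11/2, 10)

k = 2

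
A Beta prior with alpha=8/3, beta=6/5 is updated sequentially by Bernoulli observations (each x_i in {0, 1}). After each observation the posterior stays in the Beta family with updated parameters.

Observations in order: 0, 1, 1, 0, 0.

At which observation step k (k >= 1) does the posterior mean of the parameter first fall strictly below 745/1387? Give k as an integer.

k = 5

obs 1: x=0 → posterior Beta(8/3, 11/5)
obs 2: x=1 → posterior Beta(11/3, 11/5)
obs 3: x=1 → posterior Beta(14/3, 11/5)
obs 4: x=0 → posterior Beta(14/3, 16/5)
obs 5: x=0 → posterior Beta(14/3, 21/5)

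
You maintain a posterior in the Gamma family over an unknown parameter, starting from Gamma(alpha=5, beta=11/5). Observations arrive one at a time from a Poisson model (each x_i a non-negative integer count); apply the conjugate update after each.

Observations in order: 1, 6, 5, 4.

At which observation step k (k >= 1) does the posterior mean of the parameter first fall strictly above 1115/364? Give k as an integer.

k = 3

obs 1: x=1 → posterior Gamma(6, 16/5)
obs 2: x=6 → posterior Gamma(12, 21/5)
obs 3: x=5 → posterior Gamma(17, 26/5)
obs 4: x=4 → posterior Gamma(21, 31/5)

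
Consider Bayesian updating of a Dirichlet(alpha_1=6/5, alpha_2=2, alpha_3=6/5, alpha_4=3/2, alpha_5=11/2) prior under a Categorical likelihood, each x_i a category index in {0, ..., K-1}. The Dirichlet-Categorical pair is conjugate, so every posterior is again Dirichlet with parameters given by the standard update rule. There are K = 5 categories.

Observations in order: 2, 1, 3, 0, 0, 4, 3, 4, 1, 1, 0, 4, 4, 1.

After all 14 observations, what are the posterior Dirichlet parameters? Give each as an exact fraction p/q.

obs 1: x=2 → posterior Dirichlet(6/5, 2, 11/5, 3/2, 11/2)
obs 2: x=1 → posterior Dirichlet(6/5, 3, 11/5, 3/2, 11/2)
obs 3: x=3 → posterior Dirichlet(6/5, 3, 11/5, 5/2, 11/2)
obs 4: x=0 → posterior Dirichlet(11/5, 3, 11/5, 5/2, 11/2)
obs 5: x=0 → posterior Dirichlet(16/5, 3, 11/5, 5/2, 11/2)
obs 6: x=4 → posterior Dirichlet(16/5, 3, 11/5, 5/2, 13/2)
obs 7: x=3 → posterior Dirichlet(16/5, 3, 11/5, 7/2, 13/2)
obs 8: x=4 → posterior Dirichlet(16/5, 3, 11/5, 7/2, 15/2)
obs 9: x=1 → posterior Dirichlet(16/5, 4, 11/5, 7/2, 15/2)
obs 10: x=1 → posterior Dirichlet(16/5, 5, 11/5, 7/2, 15/2)
obs 11: x=0 → posterior Dirichlet(21/5, 5, 11/5, 7/2, 15/2)
obs 12: x=4 → posterior Dirichlet(21/5, 5, 11/5, 7/2, 17/2)
obs 13: x=4 → posterior Dirichlet(21/5, 5, 11/5, 7/2, 19/2)
obs 14: x=1 → posterior Dirichlet(21/5, 6, 11/5, 7/2, 19/2)

alpha_1=21/5, alpha_2=6, alpha_3=11/5, alpha_4=7/2, alpha_5=19/2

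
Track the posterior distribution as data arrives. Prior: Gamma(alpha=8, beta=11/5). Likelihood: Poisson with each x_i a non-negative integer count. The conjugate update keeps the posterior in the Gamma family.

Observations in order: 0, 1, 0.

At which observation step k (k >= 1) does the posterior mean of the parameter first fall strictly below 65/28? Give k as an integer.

k = 2

obs 1: x=0 → posterior Gamma(8, 16/5)
obs 2: x=1 → posterior Gamma(9, 21/5)
obs 3: x=0 → posterior Gamma(9, 26/5)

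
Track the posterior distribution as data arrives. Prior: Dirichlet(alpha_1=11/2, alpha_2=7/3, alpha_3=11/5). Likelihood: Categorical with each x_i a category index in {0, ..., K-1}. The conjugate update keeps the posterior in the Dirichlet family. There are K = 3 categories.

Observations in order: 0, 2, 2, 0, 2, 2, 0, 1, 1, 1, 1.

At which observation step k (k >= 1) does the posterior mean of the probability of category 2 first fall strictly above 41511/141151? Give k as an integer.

k = 3

obs 1: x=0 → posterior Dirichlet(13/2, 7/3, 11/5)
obs 2: x=2 → posterior Dirichlet(13/2, 7/3, 16/5)
obs 3: x=2 → posterior Dirichlet(13/2, 7/3, 21/5)
obs 4: x=0 → posterior Dirichlet(15/2, 7/3, 21/5)
obs 5: x=2 → posterior Dirichlet(15/2, 7/3, 26/5)
obs 6: x=2 → posterior Dirichlet(15/2, 7/3, 31/5)
obs 7: x=0 → posterior Dirichlet(17/2, 7/3, 31/5)
obs 8: x=1 → posterior Dirichlet(17/2, 10/3, 31/5)
obs 9: x=1 → posterior Dirichlet(17/2, 13/3, 31/5)
obs 10: x=1 → posterior Dirichlet(17/2, 16/3, 31/5)
obs 11: x=1 → posterior Dirichlet(17/2, 19/3, 31/5)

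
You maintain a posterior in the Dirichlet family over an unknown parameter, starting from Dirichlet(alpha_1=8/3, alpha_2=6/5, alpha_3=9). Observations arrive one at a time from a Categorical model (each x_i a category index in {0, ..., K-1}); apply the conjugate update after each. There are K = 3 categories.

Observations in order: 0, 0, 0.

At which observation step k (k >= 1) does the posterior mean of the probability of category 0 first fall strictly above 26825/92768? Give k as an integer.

obs 1: x=0 → posterior Dirichlet(11/3, 6/5, 9)
obs 2: x=0 → posterior Dirichlet(14/3, 6/5, 9)
obs 3: x=0 → posterior Dirichlet(17/3, 6/5, 9)

k = 2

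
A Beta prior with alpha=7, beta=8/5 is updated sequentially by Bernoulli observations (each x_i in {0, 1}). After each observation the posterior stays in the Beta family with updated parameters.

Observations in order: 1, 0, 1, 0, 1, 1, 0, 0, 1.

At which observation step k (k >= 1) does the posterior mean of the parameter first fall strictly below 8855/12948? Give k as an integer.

k = 8

obs 1: x=1 → posterior Beta(8, 8/5)
obs 2: x=0 → posterior Beta(8, 13/5)
obs 3: x=1 → posterior Beta(9, 13/5)
obs 4: x=0 → posterior Beta(9, 18/5)
obs 5: x=1 → posterior Beta(10, 18/5)
obs 6: x=1 → posterior Beta(11, 18/5)
obs 7: x=0 → posterior Beta(11, 23/5)
obs 8: x=0 → posterior Beta(11, 28/5)
obs 9: x=1 → posterior Beta(12, 28/5)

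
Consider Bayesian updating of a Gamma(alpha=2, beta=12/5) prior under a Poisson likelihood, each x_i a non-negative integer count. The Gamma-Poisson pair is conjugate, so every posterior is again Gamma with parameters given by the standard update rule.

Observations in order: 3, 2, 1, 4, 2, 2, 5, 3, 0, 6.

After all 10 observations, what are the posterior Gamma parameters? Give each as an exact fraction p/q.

alpha=30, beta=62/5

obs 1: x=3 → posterior Gamma(5, 17/5)
obs 2: x=2 → posterior Gamma(7, 22/5)
obs 3: x=1 → posterior Gamma(8, 27/5)
obs 4: x=4 → posterior Gamma(12, 32/5)
obs 5: x=2 → posterior Gamma(14, 37/5)
obs 6: x=2 → posterior Gamma(16, 42/5)
obs 7: x=5 → posterior Gamma(21, 47/5)
obs 8: x=3 → posterior Gamma(24, 52/5)
obs 9: x=0 → posterior Gamma(24, 57/5)
obs 10: x=6 → posterior Gamma(30, 62/5)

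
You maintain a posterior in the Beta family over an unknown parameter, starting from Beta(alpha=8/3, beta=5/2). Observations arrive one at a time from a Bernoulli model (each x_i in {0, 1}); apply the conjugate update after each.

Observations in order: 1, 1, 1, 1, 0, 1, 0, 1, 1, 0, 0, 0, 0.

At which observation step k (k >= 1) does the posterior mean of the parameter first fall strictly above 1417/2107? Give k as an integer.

obs 1: x=1 → posterior Beta(11/3, 5/2)
obs 2: x=1 → posterior Beta(14/3, 5/2)
obs 3: x=1 → posterior Beta(17/3, 5/2)
obs 4: x=1 → posterior Beta(20/3, 5/2)
obs 5: x=0 → posterior Beta(20/3, 7/2)
obs 6: x=1 → posterior Beta(23/3, 7/2)
obs 7: x=0 → posterior Beta(23/3, 9/2)
obs 8: x=1 → posterior Beta(26/3, 9/2)
obs 9: x=1 → posterior Beta(29/3, 9/2)
obs 10: x=0 → posterior Beta(29/3, 11/2)
obs 11: x=0 → posterior Beta(29/3, 13/2)
obs 12: x=0 → posterior Beta(29/3, 15/2)
obs 13: x=0 → posterior Beta(29/3, 17/2)

k = 3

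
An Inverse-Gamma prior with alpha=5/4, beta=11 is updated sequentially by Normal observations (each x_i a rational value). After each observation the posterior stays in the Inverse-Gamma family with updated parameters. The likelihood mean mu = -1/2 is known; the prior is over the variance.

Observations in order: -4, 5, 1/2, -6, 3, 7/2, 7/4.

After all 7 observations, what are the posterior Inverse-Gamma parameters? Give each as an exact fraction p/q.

obs 1: x=-4 → posterior Inverse-Gamma(7/4, 137/8)
obs 2: x=5 → posterior Inverse-Gamma(9/4, 129/4)
obs 3: x=1/2 → posterior Inverse-Gamma(11/4, 131/4)
obs 4: x=-6 → posterior Inverse-Gamma(13/4, 383/8)
obs 5: x=3 → posterior Inverse-Gamma(15/4, 54)
obs 6: x=7/2 → posterior Inverse-Gamma(17/4, 62)
obs 7: x=7/4 → posterior Inverse-Gamma(19/4, 2065/32)

alpha=19/4, beta=2065/32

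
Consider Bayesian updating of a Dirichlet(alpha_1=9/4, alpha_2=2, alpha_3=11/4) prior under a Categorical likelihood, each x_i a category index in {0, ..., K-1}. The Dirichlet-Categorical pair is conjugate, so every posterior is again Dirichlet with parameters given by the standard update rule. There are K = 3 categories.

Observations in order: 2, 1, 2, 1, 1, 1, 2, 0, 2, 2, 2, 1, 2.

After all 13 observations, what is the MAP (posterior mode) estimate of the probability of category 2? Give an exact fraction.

35/68

obs 1: x=2 → posterior Dirichlet(9/4, 2, 15/4)
obs 2: x=1 → posterior Dirichlet(9/4, 3, 15/4)
obs 3: x=2 → posterior Dirichlet(9/4, 3, 19/4)
obs 4: x=1 → posterior Dirichlet(9/4, 4, 19/4)
obs 5: x=1 → posterior Dirichlet(9/4, 5, 19/4)
obs 6: x=1 → posterior Dirichlet(9/4, 6, 19/4)
obs 7: x=2 → posterior Dirichlet(9/4, 6, 23/4)
obs 8: x=0 → posterior Dirichlet(13/4, 6, 23/4)
obs 9: x=2 → posterior Dirichlet(13/4, 6, 27/4)
obs 10: x=2 → posterior Dirichlet(13/4, 6, 31/4)
obs 11: x=2 → posterior Dirichlet(13/4, 6, 35/4)
obs 12: x=1 → posterior Dirichlet(13/4, 7, 35/4)
obs 13: x=2 → posterior Dirichlet(13/4, 7, 39/4)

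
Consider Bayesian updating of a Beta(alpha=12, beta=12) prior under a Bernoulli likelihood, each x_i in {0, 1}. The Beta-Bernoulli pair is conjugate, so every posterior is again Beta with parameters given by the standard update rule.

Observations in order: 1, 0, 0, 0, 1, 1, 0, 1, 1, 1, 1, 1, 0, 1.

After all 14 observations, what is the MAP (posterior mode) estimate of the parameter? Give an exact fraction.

5/9

obs 1: x=1 → posterior Beta(13, 12)
obs 2: x=0 → posterior Beta(13, 13)
obs 3: x=0 → posterior Beta(13, 14)
obs 4: x=0 → posterior Beta(13, 15)
obs 5: x=1 → posterior Beta(14, 15)
obs 6: x=1 → posterior Beta(15, 15)
obs 7: x=0 → posterior Beta(15, 16)
obs 8: x=1 → posterior Beta(16, 16)
obs 9: x=1 → posterior Beta(17, 16)
obs 10: x=1 → posterior Beta(18, 16)
obs 11: x=1 → posterior Beta(19, 16)
obs 12: x=1 → posterior Beta(20, 16)
obs 13: x=0 → posterior Beta(20, 17)
obs 14: x=1 → posterior Beta(21, 17)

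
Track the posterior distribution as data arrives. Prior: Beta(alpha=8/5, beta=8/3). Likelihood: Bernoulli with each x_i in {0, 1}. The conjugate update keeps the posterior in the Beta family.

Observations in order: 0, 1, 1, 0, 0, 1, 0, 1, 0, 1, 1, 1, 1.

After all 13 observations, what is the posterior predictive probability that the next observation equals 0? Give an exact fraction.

obs 1: x=0 → posterior Beta(8/5, 11/3)
obs 2: x=1 → posterior Beta(13/5, 11/3)
obs 3: x=1 → posterior Beta(18/5, 11/3)
obs 4: x=0 → posterior Beta(18/5, 14/3)
obs 5: x=0 → posterior Beta(18/5, 17/3)
obs 6: x=1 → posterior Beta(23/5, 17/3)
obs 7: x=0 → posterior Beta(23/5, 20/3)
obs 8: x=1 → posterior Beta(28/5, 20/3)
obs 9: x=0 → posterior Beta(28/5, 23/3)
obs 10: x=1 → posterior Beta(33/5, 23/3)
obs 11: x=1 → posterior Beta(38/5, 23/3)
obs 12: x=1 → posterior Beta(43/5, 23/3)
obs 13: x=1 → posterior Beta(48/5, 23/3)

115/259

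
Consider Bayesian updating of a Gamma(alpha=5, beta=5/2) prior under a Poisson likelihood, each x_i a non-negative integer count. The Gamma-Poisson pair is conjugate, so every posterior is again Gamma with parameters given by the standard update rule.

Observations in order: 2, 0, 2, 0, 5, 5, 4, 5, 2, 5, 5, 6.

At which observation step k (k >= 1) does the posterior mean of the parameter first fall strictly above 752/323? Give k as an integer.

obs 1: x=2 → posterior Gamma(7, 7/2)
obs 2: x=0 → posterior Gamma(7, 9/2)
obs 3: x=2 → posterior Gamma(9, 11/2)
obs 4: x=0 → posterior Gamma(9, 13/2)
obs 5: x=5 → posterior Gamma(14, 15/2)
obs 6: x=5 → posterior Gamma(19, 17/2)
obs 7: x=4 → posterior Gamma(23, 19/2)
obs 8: x=5 → posterior Gamma(28, 21/2)
obs 9: x=2 → posterior Gamma(30, 23/2)
obs 10: x=5 → posterior Gamma(35, 25/2)
obs 11: x=5 → posterior Gamma(40, 27/2)
obs 12: x=6 → posterior Gamma(46, 29/2)

k = 7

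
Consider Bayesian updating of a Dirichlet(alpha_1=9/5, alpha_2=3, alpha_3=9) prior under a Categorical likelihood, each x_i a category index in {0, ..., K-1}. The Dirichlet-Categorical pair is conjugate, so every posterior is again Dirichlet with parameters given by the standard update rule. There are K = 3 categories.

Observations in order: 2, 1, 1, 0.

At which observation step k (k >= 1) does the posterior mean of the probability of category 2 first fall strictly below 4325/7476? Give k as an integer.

k = 4

obs 1: x=2 → posterior Dirichlet(9/5, 3, 10)
obs 2: x=1 → posterior Dirichlet(9/5, 4, 10)
obs 3: x=1 → posterior Dirichlet(9/5, 5, 10)
obs 4: x=0 → posterior Dirichlet(14/5, 5, 10)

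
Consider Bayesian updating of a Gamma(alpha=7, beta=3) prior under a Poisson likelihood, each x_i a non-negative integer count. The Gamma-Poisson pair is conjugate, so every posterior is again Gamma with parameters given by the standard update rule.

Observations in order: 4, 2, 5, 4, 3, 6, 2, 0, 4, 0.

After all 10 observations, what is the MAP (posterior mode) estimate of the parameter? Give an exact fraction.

36/13

obs 1: x=4 → posterior Gamma(11, 4)
obs 2: x=2 → posterior Gamma(13, 5)
obs 3: x=5 → posterior Gamma(18, 6)
obs 4: x=4 → posterior Gamma(22, 7)
obs 5: x=3 → posterior Gamma(25, 8)
obs 6: x=6 → posterior Gamma(31, 9)
obs 7: x=2 → posterior Gamma(33, 10)
obs 8: x=0 → posterior Gamma(33, 11)
obs 9: x=4 → posterior Gamma(37, 12)
obs 10: x=0 → posterior Gamma(37, 13)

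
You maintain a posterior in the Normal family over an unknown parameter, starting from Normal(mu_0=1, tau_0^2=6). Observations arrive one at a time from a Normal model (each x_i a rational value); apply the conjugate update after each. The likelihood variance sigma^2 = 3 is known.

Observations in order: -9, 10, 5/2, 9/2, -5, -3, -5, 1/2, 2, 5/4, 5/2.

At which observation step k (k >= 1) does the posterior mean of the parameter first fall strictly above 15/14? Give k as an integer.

k = 3

obs 1: x=-9 → posterior Normal(-17/3, 2)
obs 2: x=10 → posterior Normal(3/5, 6/5)
obs 3: x=5/2 → posterior Normal(8/7, 6/7)
obs 4: x=9/2 → posterior Normal(17/9, 2/3)
obs 5: x=-5 → posterior Normal(7/11, 6/11)
obs 6: x=-3 → posterior Normal(1/13, 6/13)
obs 7: x=-5 → posterior Normal(-3/5, 2/5)
obs 8: x=1/2 → posterior Normal(-8/17, 6/17)
obs 9: x=2 → posterior Normal(-4/19, 6/19)
obs 10: x=5/4 → posterior Normal(-1/14, 2/7)
obs 11: x=5/2 → posterior Normal(7/46, 6/23)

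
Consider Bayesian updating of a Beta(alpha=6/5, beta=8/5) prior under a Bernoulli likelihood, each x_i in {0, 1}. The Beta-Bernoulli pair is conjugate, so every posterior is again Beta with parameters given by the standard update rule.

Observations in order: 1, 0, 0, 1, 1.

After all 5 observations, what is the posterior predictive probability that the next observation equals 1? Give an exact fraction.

obs 1: x=1 → posterior Beta(11/5, 8/5)
obs 2: x=0 → posterior Beta(11/5, 13/5)
obs 3: x=0 → posterior Beta(11/5, 18/5)
obs 4: x=1 → posterior Beta(16/5, 18/5)
obs 5: x=1 → posterior Beta(21/5, 18/5)

7/13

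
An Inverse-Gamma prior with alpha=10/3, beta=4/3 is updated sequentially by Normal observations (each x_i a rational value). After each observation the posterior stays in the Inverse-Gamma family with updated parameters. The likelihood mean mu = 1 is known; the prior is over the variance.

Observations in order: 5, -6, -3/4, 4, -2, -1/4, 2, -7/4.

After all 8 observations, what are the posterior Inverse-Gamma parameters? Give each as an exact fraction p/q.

obs 1: x=5 → posterior Inverse-Gamma(23/6, 28/3)
obs 2: x=-6 → posterior Inverse-Gamma(13/3, 203/6)
obs 3: x=-3/4 → posterior Inverse-Gamma(29/6, 3395/96)
obs 4: x=4 → posterior Inverse-Gamma(16/3, 3827/96)
obs 5: x=-2 → posterior Inverse-Gamma(35/6, 4259/96)
obs 6: x=-1/4 → posterior Inverse-Gamma(19/3, 2167/48)
obs 7: x=2 → posterior Inverse-Gamma(41/6, 2191/48)
obs 8: x=-7/4 → posterior Inverse-Gamma(22/3, 4745/96)

alpha=22/3, beta=4745/96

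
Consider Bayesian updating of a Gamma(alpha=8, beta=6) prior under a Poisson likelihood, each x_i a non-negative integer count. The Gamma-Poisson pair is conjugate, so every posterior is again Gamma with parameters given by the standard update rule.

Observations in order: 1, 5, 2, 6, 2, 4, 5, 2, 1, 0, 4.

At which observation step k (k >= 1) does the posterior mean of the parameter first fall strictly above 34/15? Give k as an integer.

obs 1: x=1 → posterior Gamma(9, 7)
obs 2: x=5 → posterior Gamma(14, 8)
obs 3: x=2 → posterior Gamma(16, 9)
obs 4: x=6 → posterior Gamma(22, 10)
obs 5: x=2 → posterior Gamma(24, 11)
obs 6: x=4 → posterior Gamma(28, 12)
obs 7: x=5 → posterior Gamma(33, 13)
obs 8: x=2 → posterior Gamma(35, 14)
obs 9: x=1 → posterior Gamma(36, 15)
obs 10: x=0 → posterior Gamma(36, 16)
obs 11: x=4 → posterior Gamma(40, 17)

k = 6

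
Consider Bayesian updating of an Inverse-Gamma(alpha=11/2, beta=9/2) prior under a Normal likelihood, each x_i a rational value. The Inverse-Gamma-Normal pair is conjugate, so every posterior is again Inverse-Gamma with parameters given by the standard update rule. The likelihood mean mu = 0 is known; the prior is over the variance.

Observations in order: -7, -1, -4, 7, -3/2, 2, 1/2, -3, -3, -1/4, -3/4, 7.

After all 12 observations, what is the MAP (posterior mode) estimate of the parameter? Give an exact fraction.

obs 1: x=-7 → posterior Inverse-Gamma(6, 29)
obs 2: x=-1 → posterior Inverse-Gamma(13/2, 59/2)
obs 3: x=-4 → posterior Inverse-Gamma(7, 75/2)
obs 4: x=7 → posterior Inverse-Gamma(15/2, 62)
obs 5: x=-3/2 → posterior Inverse-Gamma(8, 505/8)
obs 6: x=2 → posterior Inverse-Gamma(17/2, 521/8)
obs 7: x=1/2 → posterior Inverse-Gamma(9, 261/4)
obs 8: x=-3 → posterior Inverse-Gamma(19/2, 279/4)
obs 9: x=-3 → posterior Inverse-Gamma(10, 297/4)
obs 10: x=-1/4 → posterior Inverse-Gamma(21/2, 2377/32)
obs 11: x=-3/4 → posterior Inverse-Gamma(11, 1193/16)
obs 12: x=7 → posterior Inverse-Gamma(23/2, 1585/16)

317/40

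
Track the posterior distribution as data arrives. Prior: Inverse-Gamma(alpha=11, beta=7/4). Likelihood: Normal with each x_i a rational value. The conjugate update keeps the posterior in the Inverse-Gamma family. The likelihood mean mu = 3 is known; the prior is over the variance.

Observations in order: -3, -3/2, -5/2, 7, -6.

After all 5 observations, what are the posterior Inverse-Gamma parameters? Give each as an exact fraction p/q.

obs 1: x=-3 → posterior Inverse-Gamma(23/2, 79/4)
obs 2: x=-3/2 → posterior Inverse-Gamma(12, 239/8)
obs 3: x=-5/2 → posterior Inverse-Gamma(25/2, 45)
obs 4: x=7 → posterior Inverse-Gamma(13, 53)
obs 5: x=-6 → posterior Inverse-Gamma(27/2, 187/2)

alpha=27/2, beta=187/2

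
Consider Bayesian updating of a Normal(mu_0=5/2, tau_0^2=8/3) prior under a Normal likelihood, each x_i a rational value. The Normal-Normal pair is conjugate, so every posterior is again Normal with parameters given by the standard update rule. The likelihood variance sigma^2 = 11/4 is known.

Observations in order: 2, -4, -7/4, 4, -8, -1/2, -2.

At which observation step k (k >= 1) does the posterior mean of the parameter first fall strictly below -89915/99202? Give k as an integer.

obs 1: x=2 → posterior Normal(293/130, 88/65)
obs 2: x=-4 → posterior Normal(37/194, 88/97)
obs 3: x=-7/4 → posterior Normal(-25/86, 88/129)
obs 4: x=4 → posterior Normal(181/322, 88/161)
obs 5: x=-8 → posterior Normal(-331/386, 88/193)
obs 6: x=-1/2 → posterior Normal(-121/150, 88/225)
obs 7: x=-2 → posterior Normal(-491/514, 88/257)

k = 7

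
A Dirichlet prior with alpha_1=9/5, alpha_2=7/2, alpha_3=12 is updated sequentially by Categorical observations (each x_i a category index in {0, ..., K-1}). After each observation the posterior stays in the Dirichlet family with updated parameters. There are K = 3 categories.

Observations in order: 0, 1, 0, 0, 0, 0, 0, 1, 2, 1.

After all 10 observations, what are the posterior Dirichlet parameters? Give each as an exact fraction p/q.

obs 1: x=0 → posterior Dirichlet(14/5, 7/2, 12)
obs 2: x=1 → posterior Dirichlet(14/5, 9/2, 12)
obs 3: x=0 → posterior Dirichlet(19/5, 9/2, 12)
obs 4: x=0 → posterior Dirichlet(24/5, 9/2, 12)
obs 5: x=0 → posterior Dirichlet(29/5, 9/2, 12)
obs 6: x=0 → posterior Dirichlet(34/5, 9/2, 12)
obs 7: x=0 → posterior Dirichlet(39/5, 9/2, 12)
obs 8: x=1 → posterior Dirichlet(39/5, 11/2, 12)
obs 9: x=2 → posterior Dirichlet(39/5, 11/2, 13)
obs 10: x=1 → posterior Dirichlet(39/5, 13/2, 13)

alpha_1=39/5, alpha_2=13/2, alpha_3=13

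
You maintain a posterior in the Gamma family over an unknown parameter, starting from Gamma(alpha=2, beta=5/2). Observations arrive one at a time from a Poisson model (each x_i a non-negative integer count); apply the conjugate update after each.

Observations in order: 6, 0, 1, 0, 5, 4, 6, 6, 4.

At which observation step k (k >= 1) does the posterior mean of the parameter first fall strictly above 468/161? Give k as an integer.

obs 1: x=6 → posterior Gamma(8, 7/2)
obs 2: x=0 → posterior Gamma(8, 9/2)
obs 3: x=1 → posterior Gamma(9, 11/2)
obs 4: x=0 → posterior Gamma(9, 13/2)
obs 5: x=5 → posterior Gamma(14, 15/2)
obs 6: x=4 → posterior Gamma(18, 17/2)
obs 7: x=6 → posterior Gamma(24, 19/2)
obs 8: x=6 → posterior Gamma(30, 21/2)
obs 9: x=4 → posterior Gamma(34, 23/2)

k = 9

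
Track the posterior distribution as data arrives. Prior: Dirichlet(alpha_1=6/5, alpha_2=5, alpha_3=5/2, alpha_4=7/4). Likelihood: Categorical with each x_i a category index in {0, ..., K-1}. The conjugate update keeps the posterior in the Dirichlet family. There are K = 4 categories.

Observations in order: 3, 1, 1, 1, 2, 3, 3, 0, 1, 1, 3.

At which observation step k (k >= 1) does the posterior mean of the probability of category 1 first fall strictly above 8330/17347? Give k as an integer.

obs 1: x=3 → posterior Dirichlet(6/5, 5, 5/2, 11/4)
obs 2: x=1 → posterior Dirichlet(6/5, 6, 5/2, 11/4)
obs 3: x=1 → posterior Dirichlet(6/5, 7, 5/2, 11/4)
obs 4: x=1 → posterior Dirichlet(6/5, 8, 5/2, 11/4)
obs 5: x=2 → posterior Dirichlet(6/5, 8, 7/2, 11/4)
obs 6: x=3 → posterior Dirichlet(6/5, 8, 7/2, 15/4)
obs 7: x=3 → posterior Dirichlet(6/5, 8, 7/2, 19/4)
obs 8: x=0 → posterior Dirichlet(11/5, 8, 7/2, 19/4)
obs 9: x=1 → posterior Dirichlet(11/5, 9, 7/2, 19/4)
obs 10: x=1 → posterior Dirichlet(11/5, 10, 7/2, 19/4)
obs 11: x=3 → posterior Dirichlet(11/5, 10, 7/2, 23/4)

k = 2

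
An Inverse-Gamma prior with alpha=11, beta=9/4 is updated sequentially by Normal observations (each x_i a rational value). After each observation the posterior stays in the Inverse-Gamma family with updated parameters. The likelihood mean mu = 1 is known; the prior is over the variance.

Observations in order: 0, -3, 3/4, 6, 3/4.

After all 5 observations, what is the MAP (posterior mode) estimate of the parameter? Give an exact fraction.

obs 1: x=0 → posterior Inverse-Gamma(23/2, 11/4)
obs 2: x=-3 → posterior Inverse-Gamma(12, 43/4)
obs 3: x=3/4 → posterior Inverse-Gamma(25/2, 345/32)
obs 4: x=6 → posterior Inverse-Gamma(13, 745/32)
obs 5: x=3/4 → posterior Inverse-Gamma(27/2, 373/16)

373/232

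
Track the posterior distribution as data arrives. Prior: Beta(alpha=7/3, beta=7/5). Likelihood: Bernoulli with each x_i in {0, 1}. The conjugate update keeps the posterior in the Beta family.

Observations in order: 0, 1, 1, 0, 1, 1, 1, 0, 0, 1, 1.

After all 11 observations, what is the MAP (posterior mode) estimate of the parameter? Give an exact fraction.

125/191

obs 1: x=0 → posterior Beta(7/3, 12/5)
obs 2: x=1 → posterior Beta(10/3, 12/5)
obs 3: x=1 → posterior Beta(13/3, 12/5)
obs 4: x=0 → posterior Beta(13/3, 17/5)
obs 5: x=1 → posterior Beta(16/3, 17/5)
obs 6: x=1 → posterior Beta(19/3, 17/5)
obs 7: x=1 → posterior Beta(22/3, 17/5)
obs 8: x=0 → posterior Beta(22/3, 22/5)
obs 9: x=0 → posterior Beta(22/3, 27/5)
obs 10: x=1 → posterior Beta(25/3, 27/5)
obs 11: x=1 → posterior Beta(28/3, 27/5)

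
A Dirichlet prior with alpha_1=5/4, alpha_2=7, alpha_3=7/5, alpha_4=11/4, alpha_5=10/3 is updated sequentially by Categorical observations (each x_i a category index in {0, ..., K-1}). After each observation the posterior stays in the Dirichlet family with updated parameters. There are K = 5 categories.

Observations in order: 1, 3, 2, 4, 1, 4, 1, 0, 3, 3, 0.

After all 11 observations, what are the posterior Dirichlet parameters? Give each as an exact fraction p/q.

alpha_1=13/4, alpha_2=10, alpha_3=12/5, alpha_4=23/4, alpha_5=16/3

obs 1: x=1 → posterior Dirichlet(5/4, 8, 7/5, 11/4, 10/3)
obs 2: x=3 → posterior Dirichlet(5/4, 8, 7/5, 15/4, 10/3)
obs 3: x=2 → posterior Dirichlet(5/4, 8, 12/5, 15/4, 10/3)
obs 4: x=4 → posterior Dirichlet(5/4, 8, 12/5, 15/4, 13/3)
obs 5: x=1 → posterior Dirichlet(5/4, 9, 12/5, 15/4, 13/3)
obs 6: x=4 → posterior Dirichlet(5/4, 9, 12/5, 15/4, 16/3)
obs 7: x=1 → posterior Dirichlet(5/4, 10, 12/5, 15/4, 16/3)
obs 8: x=0 → posterior Dirichlet(9/4, 10, 12/5, 15/4, 16/3)
obs 9: x=3 → posterior Dirichlet(9/4, 10, 12/5, 19/4, 16/3)
obs 10: x=3 → posterior Dirichlet(9/4, 10, 12/5, 23/4, 16/3)
obs 11: x=0 → posterior Dirichlet(13/4, 10, 12/5, 23/4, 16/3)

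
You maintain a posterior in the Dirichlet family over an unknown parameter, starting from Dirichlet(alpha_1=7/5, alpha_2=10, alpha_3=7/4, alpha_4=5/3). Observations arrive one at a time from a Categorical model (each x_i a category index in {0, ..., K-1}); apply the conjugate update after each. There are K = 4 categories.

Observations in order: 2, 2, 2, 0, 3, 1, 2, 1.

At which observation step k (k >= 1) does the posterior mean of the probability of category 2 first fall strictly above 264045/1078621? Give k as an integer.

obs 1: x=2 → posterior Dirichlet(7/5, 10, 11/4, 5/3)
obs 2: x=2 → posterior Dirichlet(7/5, 10, 15/4, 5/3)
obs 3: x=2 → posterior Dirichlet(7/5, 10, 19/4, 5/3)
obs 4: x=0 → posterior Dirichlet(12/5, 10, 19/4, 5/3)
obs 5: x=3 → posterior Dirichlet(12/5, 10, 19/4, 8/3)
obs 6: x=1 → posterior Dirichlet(12/5, 11, 19/4, 8/3)
obs 7: x=2 → posterior Dirichlet(12/5, 11, 23/4, 8/3)
obs 8: x=1 → posterior Dirichlet(12/5, 12, 23/4, 8/3)

k = 3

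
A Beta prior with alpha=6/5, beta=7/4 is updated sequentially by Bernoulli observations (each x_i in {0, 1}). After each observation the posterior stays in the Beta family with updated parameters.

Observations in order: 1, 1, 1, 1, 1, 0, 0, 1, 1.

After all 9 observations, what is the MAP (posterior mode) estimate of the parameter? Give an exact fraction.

obs 1: x=1 → posterior Beta(11/5, 7/4)
obs 2: x=1 → posterior Beta(16/5, 7/4)
obs 3: x=1 → posterior Beta(21/5, 7/4)
obs 4: x=1 → posterior Beta(26/5, 7/4)
obs 5: x=1 → posterior Beta(31/5, 7/4)
obs 6: x=0 → posterior Beta(31/5, 11/4)
obs 7: x=0 → posterior Beta(31/5, 15/4)
obs 8: x=1 → posterior Beta(36/5, 15/4)
obs 9: x=1 → posterior Beta(41/5, 15/4)

144/199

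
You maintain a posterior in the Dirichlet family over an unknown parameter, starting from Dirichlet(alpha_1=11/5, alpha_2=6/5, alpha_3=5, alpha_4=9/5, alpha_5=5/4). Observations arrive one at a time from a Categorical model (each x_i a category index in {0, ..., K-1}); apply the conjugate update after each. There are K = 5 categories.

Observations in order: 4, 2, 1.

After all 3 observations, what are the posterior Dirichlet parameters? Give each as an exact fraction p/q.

obs 1: x=4 → posterior Dirichlet(11/5, 6/5, 5, 9/5, 9/4)
obs 2: x=2 → posterior Dirichlet(11/5, 6/5, 6, 9/5, 9/4)
obs 3: x=1 → posterior Dirichlet(11/5, 11/5, 6, 9/5, 9/4)

alpha_1=11/5, alpha_2=11/5, alpha_3=6, alpha_4=9/5, alpha_5=9/4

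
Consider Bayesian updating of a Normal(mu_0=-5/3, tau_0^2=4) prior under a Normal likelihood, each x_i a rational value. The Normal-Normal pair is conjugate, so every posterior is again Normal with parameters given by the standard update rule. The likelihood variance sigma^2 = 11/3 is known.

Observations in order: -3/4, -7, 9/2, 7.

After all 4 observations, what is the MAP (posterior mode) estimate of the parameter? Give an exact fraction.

80/177

obs 1: x=-3/4 → posterior Normal(-82/69, 44/23)
obs 2: x=-7 → posterior Normal(-334/105, 44/35)
obs 3: x=9/2 → posterior Normal(-172/141, 44/47)
obs 4: x=7 → posterior Normal(80/177, 44/59)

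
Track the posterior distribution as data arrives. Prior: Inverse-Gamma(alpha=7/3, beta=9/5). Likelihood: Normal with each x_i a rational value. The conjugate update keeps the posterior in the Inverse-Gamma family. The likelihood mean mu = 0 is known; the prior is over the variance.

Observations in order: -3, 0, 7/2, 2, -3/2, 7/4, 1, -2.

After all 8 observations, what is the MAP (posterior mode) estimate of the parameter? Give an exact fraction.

obs 1: x=-3 → posterior Inverse-Gamma(17/6, 63/10)
obs 2: x=0 → posterior Inverse-Gamma(10/3, 63/10)
obs 3: x=7/2 → posterior Inverse-Gamma(23/6, 497/40)
obs 4: x=2 → posterior Inverse-Gamma(13/3, 577/40)
obs 5: x=-3/2 → posterior Inverse-Gamma(29/6, 311/20)
obs 6: x=7/4 → posterior Inverse-Gamma(16/3, 2733/160)
obs 7: x=1 → posterior Inverse-Gamma(35/6, 2813/160)
obs 8: x=-2 → posterior Inverse-Gamma(19/3, 3133/160)

9399/3520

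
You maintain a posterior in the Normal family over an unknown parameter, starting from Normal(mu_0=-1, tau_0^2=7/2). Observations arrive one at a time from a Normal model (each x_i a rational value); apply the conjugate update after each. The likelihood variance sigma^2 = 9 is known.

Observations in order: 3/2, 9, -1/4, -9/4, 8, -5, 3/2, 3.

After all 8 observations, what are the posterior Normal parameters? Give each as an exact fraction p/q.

mu_0=181/148, tau_0^2=63/74

obs 1: x=3/2 → posterior Normal(-3/10, 63/25)
obs 2: x=9 → posterior Normal(111/64, 63/32)
obs 3: x=-1/4 → posterior Normal(215/156, 21/13)
obs 4: x=-9/4 → posterior Normal(19/23, 63/46)
obs 5: x=8 → posterior Normal(94/53, 63/53)
obs 6: x=-5 → posterior Normal(59/60, 21/20)
obs 7: x=3/2 → posterior Normal(139/134, 63/67)
obs 8: x=3 → posterior Normal(181/148, 63/74)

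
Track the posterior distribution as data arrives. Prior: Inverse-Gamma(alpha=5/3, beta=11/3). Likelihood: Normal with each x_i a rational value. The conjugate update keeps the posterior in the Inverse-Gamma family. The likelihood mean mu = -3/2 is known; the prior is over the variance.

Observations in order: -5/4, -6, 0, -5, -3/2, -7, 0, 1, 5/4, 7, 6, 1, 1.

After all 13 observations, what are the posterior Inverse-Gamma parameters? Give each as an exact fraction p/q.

alpha=49/6, beta=5507/48

obs 1: x=-5/4 → posterior Inverse-Gamma(13/6, 355/96)
obs 2: x=-6 → posterior Inverse-Gamma(8/3, 1327/96)
obs 3: x=0 → posterior Inverse-Gamma(19/6, 1435/96)
obs 4: x=-5 → posterior Inverse-Gamma(11/3, 2023/96)
obs 5: x=-3/2 → posterior Inverse-Gamma(25/6, 2023/96)
obs 6: x=-7 → posterior Inverse-Gamma(14/3, 3475/96)
obs 7: x=0 → posterior Inverse-Gamma(31/6, 3583/96)
obs 8: x=1 → posterior Inverse-Gamma(17/3, 3883/96)
obs 9: x=5/4 → posterior Inverse-Gamma(37/6, 2123/48)
obs 10: x=7 → posterior Inverse-Gamma(20/3, 3857/48)
obs 11: x=6 → posterior Inverse-Gamma(43/6, 5207/48)
obs 12: x=1 → posterior Inverse-Gamma(23/3, 5357/48)
obs 13: x=1 → posterior Inverse-Gamma(49/6, 5507/48)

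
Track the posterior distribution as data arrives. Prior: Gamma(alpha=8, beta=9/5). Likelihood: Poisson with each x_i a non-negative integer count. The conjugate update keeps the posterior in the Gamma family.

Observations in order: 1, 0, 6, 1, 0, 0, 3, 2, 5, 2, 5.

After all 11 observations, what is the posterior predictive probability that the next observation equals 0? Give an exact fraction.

obs 1: x=1 → posterior Gamma(9, 14/5)
obs 2: x=0 → posterior Gamma(9, 19/5)
obs 3: x=6 → posterior Gamma(15, 24/5)
obs 4: x=1 → posterior Gamma(16, 29/5)
obs 5: x=0 → posterior Gamma(16, 34/5)
obs 6: x=0 → posterior Gamma(16, 39/5)
obs 7: x=3 → posterior Gamma(19, 44/5)
obs 8: x=2 → posterior Gamma(21, 49/5)
obs 9: x=5 → posterior Gamma(26, 54/5)
obs 10: x=2 → posterior Gamma(28, 59/5)
obs 11: x=5 → posterior Gamma(33, 64/5)

401734511064747568885490523085290650630550748445698208825344/4808614861513268548455368341266544942197708211922707402823109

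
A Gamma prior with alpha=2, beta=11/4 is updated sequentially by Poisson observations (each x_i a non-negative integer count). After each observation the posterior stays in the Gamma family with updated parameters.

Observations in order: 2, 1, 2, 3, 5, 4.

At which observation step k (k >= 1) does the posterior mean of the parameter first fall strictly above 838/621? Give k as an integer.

k = 4

obs 1: x=2 → posterior Gamma(4, 15/4)
obs 2: x=1 → posterior Gamma(5, 19/4)
obs 3: x=2 → posterior Gamma(7, 23/4)
obs 4: x=3 → posterior Gamma(10, 27/4)
obs 5: x=5 → posterior Gamma(15, 31/4)
obs 6: x=4 → posterior Gamma(19, 35/4)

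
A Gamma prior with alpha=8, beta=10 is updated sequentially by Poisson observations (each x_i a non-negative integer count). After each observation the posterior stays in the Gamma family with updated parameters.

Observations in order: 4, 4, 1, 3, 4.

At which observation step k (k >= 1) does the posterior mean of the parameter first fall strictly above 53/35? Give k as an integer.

obs 1: x=4 → posterior Gamma(12, 11)
obs 2: x=4 → posterior Gamma(16, 12)
obs 3: x=1 → posterior Gamma(17, 13)
obs 4: x=3 → posterior Gamma(20, 14)
obs 5: x=4 → posterior Gamma(24, 15)

k = 5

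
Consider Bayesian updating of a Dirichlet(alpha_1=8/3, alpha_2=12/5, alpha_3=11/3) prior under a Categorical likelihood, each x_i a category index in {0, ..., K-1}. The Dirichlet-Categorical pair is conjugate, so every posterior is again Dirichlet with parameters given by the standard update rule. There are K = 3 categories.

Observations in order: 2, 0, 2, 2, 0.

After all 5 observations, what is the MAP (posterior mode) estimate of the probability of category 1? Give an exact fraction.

obs 1: x=2 → posterior Dirichlet(8/3, 12/5, 14/3)
obs 2: x=0 → posterior Dirichlet(11/3, 12/5, 14/3)
obs 3: x=2 → posterior Dirichlet(11/3, 12/5, 17/3)
obs 4: x=2 → posterior Dirichlet(11/3, 12/5, 20/3)
obs 5: x=0 → posterior Dirichlet(14/3, 12/5, 20/3)

3/23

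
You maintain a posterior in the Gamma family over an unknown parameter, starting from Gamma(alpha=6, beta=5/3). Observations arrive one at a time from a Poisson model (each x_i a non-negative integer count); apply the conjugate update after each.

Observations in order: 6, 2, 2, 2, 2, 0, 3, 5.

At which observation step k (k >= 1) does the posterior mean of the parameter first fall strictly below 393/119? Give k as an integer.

k = 4

obs 1: x=6 → posterior Gamma(12, 8/3)
obs 2: x=2 → posterior Gamma(14, 11/3)
obs 3: x=2 → posterior Gamma(16, 14/3)
obs 4: x=2 → posterior Gamma(18, 17/3)
obs 5: x=2 → posterior Gamma(20, 20/3)
obs 6: x=0 → posterior Gamma(20, 23/3)
obs 7: x=3 → posterior Gamma(23, 26/3)
obs 8: x=5 → posterior Gamma(28, 29/3)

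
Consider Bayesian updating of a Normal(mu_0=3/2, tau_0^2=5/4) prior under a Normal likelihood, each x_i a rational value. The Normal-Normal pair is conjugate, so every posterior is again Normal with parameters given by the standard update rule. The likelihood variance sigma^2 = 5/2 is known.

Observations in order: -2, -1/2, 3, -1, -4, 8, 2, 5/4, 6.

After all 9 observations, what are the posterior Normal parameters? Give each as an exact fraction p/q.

mu_0=63/44, tau_0^2=5/22

obs 1: x=-2 → posterior Normal(1/3, 5/6)
obs 2: x=-1/2 → posterior Normal(1/8, 5/8)
obs 3: x=3 → posterior Normal(7/10, 1/2)
obs 4: x=-1 → posterior Normal(5/12, 5/12)
obs 5: x=-4 → posterior Normal(-3/14, 5/14)
obs 6: x=8 → posterior Normal(13/16, 5/16)
obs 7: x=2 → posterior Normal(17/18, 5/18)
obs 8: x=5/4 → posterior Normal(39/40, 1/4)
obs 9: x=6 → posterior Normal(63/44, 5/22)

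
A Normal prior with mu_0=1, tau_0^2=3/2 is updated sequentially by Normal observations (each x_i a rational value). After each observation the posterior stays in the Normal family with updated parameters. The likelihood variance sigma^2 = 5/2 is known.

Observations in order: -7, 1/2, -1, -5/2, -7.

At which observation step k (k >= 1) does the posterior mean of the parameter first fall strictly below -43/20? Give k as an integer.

k = 5

obs 1: x=-7 → posterior Normal(-2, 15/16)
obs 2: x=1/2 → posterior Normal(-29/22, 15/22)
obs 3: x=-1 → posterior Normal(-5/4, 15/28)
obs 4: x=-5/2 → posterior Normal(-25/17, 15/34)
obs 5: x=-7 → posterior Normal(-23/10, 3/8)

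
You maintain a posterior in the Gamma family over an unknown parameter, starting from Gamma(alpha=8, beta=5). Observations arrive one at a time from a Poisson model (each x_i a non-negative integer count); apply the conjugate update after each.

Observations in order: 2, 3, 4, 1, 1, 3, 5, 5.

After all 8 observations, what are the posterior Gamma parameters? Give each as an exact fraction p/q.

obs 1: x=2 → posterior Gamma(10, 6)
obs 2: x=3 → posterior Gamma(13, 7)
obs 3: x=4 → posterior Gamma(17, 8)
obs 4: x=1 → posterior Gamma(18, 9)
obs 5: x=1 → posterior Gamma(19, 10)
obs 6: x=3 → posterior Gamma(22, 11)
obs 7: x=5 → posterior Gamma(27, 12)
obs 8: x=5 → posterior Gamma(32, 13)

alpha=32, beta=13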